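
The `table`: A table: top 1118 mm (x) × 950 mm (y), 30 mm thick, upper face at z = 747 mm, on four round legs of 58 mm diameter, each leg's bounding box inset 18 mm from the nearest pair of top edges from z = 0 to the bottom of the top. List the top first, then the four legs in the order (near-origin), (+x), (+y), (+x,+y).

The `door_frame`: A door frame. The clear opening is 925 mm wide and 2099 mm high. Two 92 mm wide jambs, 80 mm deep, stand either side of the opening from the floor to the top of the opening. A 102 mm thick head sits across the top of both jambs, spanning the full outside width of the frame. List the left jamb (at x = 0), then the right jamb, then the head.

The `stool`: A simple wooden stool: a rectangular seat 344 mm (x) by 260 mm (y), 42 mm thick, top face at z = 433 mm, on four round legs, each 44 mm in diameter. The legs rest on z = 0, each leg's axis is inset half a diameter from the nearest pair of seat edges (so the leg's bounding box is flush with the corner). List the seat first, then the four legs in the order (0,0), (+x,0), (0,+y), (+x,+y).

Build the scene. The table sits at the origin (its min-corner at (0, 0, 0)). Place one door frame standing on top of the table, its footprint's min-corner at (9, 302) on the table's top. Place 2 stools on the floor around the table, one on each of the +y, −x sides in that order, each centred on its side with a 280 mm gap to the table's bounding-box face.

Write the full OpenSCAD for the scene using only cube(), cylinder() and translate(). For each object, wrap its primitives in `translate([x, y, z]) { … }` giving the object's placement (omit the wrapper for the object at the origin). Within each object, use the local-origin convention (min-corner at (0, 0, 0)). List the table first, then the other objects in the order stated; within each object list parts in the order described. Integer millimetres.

translate([0, 0, 717]) cube([1118, 950, 30]);
translate([47, 47, 0]) cylinder(h = 717, r = 29);
translate([1071, 47, 0]) cylinder(h = 717, r = 29);
translate([47, 903, 0]) cylinder(h = 717, r = 29);
translate([1071, 903, 0]) cylinder(h = 717, r = 29);
translate([9, 302, 747]) {
  cube([92, 80, 2099]);
  translate([1017, 0, 0]) cube([92, 80, 2099]);
  translate([0, 0, 2099]) cube([1109, 80, 102]);
}
translate([387, 1230, 0]) {
  translate([0, 0, 391]) cube([344, 260, 42]);
  translate([22, 22, 0]) cylinder(h = 391, r = 22);
  translate([322, 22, 0]) cylinder(h = 391, r = 22);
  translate([22, 238, 0]) cylinder(h = 391, r = 22);
  translate([322, 238, 0]) cylinder(h = 391, r = 22);
}
translate([-624, 345, 0]) {
  translate([0, 0, 391]) cube([344, 260, 42]);
  translate([22, 22, 0]) cylinder(h = 391, r = 22);
  translate([322, 22, 0]) cylinder(h = 391, r = 22);
  translate([22, 238, 0]) cylinder(h = 391, r = 22);
  translate([322, 238, 0]) cylinder(h = 391, r = 22);
}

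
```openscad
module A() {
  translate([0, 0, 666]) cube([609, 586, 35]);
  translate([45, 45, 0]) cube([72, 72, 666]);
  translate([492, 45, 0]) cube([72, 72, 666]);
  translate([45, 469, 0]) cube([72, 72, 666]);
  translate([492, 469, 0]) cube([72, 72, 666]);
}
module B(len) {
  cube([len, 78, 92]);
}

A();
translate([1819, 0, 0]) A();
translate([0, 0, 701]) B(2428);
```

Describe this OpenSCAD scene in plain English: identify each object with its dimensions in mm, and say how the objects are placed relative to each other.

A is a table with a 609×586 mm rectangular top, 35 mm thick, top surface at z = 701 mm, supported by four 72×72 mm square legs, each inset 45 mm from the nearest pair of top edges, running from the floor.

B is a rectangular beam 2428 mm long (x), 78 mm deep (y), 92 mm thick (z).

The beam spans the tops of two tables placed 1210 mm apart, resting at z = 701 mm.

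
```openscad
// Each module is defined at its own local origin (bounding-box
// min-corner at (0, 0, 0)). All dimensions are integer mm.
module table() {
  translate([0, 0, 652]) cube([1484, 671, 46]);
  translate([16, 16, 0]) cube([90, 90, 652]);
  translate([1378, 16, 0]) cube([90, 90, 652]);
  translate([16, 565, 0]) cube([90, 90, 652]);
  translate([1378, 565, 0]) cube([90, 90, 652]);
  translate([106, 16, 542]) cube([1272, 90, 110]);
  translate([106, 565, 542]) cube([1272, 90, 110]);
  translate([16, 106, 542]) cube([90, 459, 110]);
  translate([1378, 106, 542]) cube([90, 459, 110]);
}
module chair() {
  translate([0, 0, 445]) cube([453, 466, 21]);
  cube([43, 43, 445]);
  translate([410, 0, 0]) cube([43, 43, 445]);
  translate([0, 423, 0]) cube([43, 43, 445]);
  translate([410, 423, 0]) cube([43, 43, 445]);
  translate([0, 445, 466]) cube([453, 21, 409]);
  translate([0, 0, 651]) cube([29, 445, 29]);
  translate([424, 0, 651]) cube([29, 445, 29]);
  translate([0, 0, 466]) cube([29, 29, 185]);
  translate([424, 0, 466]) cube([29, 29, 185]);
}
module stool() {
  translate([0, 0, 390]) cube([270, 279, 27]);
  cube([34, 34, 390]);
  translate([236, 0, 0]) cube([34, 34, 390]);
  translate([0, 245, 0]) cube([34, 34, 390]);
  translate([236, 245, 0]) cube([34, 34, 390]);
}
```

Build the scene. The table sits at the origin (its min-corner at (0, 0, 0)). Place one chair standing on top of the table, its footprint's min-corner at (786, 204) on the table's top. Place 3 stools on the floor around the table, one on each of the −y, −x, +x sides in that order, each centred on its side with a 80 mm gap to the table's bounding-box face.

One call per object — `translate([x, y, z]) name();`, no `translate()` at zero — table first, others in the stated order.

table();
translate([786, 204, 698]) chair();
translate([607, -359, 0]) stool();
translate([-350, 196, 0]) stool();
translate([1564, 196, 0]) stool();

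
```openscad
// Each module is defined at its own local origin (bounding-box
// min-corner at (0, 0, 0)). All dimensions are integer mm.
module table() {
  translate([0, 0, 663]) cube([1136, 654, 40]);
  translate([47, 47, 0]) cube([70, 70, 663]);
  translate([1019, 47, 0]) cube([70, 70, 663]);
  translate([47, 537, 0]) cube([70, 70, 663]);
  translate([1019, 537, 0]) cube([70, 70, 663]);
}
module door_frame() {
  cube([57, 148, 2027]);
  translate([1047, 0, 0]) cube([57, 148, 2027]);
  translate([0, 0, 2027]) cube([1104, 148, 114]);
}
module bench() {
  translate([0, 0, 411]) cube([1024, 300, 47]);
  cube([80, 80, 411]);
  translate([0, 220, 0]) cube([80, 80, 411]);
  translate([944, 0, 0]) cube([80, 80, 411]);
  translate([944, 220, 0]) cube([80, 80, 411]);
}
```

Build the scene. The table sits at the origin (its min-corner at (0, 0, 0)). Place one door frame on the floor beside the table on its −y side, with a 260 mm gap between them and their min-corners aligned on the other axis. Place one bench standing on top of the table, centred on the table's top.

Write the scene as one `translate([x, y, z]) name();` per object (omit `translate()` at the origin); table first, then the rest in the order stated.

table();
translate([0, -408, 0]) door_frame();
translate([56, 177, 703]) bench();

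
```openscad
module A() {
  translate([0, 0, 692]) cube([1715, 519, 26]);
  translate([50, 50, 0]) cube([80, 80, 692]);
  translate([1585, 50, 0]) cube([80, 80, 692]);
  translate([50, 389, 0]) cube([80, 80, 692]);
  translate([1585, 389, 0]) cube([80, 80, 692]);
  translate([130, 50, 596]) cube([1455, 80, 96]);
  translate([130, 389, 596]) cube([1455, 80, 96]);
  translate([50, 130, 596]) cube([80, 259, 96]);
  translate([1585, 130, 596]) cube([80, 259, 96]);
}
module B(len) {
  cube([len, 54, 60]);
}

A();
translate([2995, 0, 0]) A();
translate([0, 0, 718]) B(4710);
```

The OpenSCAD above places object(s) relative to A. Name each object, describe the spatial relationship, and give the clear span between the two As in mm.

A is a table. B is a beam. A beam spans the tops of two tables. The clear span between the two tables is 1280 mm.

Second table starts at x = 2995; first ends at x = 1715; clear span = 2995 − 1715 = 1280 mm.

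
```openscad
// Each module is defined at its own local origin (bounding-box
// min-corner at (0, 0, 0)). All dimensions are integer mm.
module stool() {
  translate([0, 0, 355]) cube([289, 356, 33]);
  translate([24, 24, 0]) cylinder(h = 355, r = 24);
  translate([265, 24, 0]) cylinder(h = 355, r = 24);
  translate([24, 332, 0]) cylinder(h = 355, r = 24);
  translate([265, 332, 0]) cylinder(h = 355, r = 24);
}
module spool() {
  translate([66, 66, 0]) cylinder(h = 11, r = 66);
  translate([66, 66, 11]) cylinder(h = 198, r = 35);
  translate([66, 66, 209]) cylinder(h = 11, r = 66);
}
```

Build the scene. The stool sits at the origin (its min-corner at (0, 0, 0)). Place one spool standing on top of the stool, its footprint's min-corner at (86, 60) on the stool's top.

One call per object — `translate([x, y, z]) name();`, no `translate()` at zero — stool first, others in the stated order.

stool();
translate([86, 60, 388]) spool();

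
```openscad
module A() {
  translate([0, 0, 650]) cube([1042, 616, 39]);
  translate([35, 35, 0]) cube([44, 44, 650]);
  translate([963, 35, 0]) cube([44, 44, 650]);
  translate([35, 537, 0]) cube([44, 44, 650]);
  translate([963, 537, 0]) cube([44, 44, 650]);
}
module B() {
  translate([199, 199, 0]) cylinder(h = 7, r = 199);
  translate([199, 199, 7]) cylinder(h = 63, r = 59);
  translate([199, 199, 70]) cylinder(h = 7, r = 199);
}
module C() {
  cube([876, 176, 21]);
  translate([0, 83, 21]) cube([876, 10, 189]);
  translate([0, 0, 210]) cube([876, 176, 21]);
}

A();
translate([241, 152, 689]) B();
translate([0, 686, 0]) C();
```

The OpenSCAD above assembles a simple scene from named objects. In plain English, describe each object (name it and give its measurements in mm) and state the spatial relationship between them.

A is a table: top 1042 mm (x) × 616 mm (y), 39 mm thick, upper face at z = 689 mm, on four 44×44 mm square legs, each inset 35 mm from the nearest pair of top edges, running from z = 0 to the bottom of the top.

B is a spool: two coaxial disc flanges of radius 199 mm and thickness 7 mm, joined by a core cylinder of radius 59 mm and height 63 mm. The lower flange rests on z = 0 and the three cylinders share a vertical axis.

C is an I-beam lying along x, 876 mm long. Overall section height 231 mm. Two flanges 176 mm wide (y) and 21 mm thick, one on the floor and one at the top; a web 10 mm thick runs between them, centred on the flange width.

The spool is on top of the table. The I-beam is on the floor beside the table on its +y side.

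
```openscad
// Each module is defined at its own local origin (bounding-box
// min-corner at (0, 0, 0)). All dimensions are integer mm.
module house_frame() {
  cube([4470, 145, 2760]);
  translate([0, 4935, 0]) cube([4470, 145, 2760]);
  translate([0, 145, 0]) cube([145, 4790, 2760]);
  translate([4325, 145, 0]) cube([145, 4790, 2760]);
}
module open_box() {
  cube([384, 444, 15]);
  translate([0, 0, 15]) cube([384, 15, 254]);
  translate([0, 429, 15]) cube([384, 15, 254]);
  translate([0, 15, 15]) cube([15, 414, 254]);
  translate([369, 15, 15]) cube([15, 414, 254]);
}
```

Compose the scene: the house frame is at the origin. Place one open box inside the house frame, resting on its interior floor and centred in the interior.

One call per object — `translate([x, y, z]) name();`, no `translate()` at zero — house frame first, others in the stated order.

house_frame();
translate([2043, 2318, 0]) open_box();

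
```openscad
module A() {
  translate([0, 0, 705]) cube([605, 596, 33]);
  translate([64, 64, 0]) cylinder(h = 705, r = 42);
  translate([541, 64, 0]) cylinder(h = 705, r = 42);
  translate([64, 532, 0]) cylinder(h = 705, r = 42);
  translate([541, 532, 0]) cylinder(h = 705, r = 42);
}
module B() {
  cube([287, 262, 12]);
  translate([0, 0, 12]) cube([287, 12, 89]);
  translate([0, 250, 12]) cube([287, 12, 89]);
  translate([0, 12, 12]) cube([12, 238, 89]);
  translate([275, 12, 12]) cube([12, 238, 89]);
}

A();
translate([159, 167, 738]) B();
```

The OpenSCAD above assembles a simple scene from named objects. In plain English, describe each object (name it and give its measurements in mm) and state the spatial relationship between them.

A is a rectangular dining table. The top is 605×596×33 mm with its upper surface at z = 738 mm. It stands on four round legs of 84 mm diameter, each leg's bounding box inset 22 mm from the nearest pair of top edges, running from the floor to the underside of the top.

B is an open storage box with external size 287×262×101 mm and wall thickness 12 mm (the base is also 12 mm thick). The base covers the whole footprint; the four walls stand on the base, with the y-facing walls full-width and the x-facing walls fitting between their inner faces.

The open box is on top of the table, centred.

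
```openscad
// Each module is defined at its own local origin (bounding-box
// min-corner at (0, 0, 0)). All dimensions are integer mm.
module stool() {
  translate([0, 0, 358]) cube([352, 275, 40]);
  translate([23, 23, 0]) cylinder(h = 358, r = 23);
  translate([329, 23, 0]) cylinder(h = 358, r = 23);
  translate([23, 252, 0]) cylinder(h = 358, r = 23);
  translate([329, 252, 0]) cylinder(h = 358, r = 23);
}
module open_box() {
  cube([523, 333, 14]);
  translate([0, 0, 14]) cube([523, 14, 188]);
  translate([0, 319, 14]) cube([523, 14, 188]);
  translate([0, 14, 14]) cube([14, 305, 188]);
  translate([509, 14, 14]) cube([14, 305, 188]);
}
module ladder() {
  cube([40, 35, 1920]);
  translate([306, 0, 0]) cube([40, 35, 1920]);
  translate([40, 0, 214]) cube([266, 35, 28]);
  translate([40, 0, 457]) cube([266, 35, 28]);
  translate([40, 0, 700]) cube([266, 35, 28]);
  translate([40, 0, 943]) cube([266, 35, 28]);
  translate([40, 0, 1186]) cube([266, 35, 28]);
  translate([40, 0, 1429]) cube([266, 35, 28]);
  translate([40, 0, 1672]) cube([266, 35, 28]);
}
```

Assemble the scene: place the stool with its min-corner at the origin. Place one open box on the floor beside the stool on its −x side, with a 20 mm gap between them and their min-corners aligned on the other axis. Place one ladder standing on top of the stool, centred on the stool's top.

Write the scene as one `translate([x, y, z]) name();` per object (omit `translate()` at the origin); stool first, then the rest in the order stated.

stool();
translate([-543, 0, 0]) open_box();
translate([3, 120, 398]) ladder();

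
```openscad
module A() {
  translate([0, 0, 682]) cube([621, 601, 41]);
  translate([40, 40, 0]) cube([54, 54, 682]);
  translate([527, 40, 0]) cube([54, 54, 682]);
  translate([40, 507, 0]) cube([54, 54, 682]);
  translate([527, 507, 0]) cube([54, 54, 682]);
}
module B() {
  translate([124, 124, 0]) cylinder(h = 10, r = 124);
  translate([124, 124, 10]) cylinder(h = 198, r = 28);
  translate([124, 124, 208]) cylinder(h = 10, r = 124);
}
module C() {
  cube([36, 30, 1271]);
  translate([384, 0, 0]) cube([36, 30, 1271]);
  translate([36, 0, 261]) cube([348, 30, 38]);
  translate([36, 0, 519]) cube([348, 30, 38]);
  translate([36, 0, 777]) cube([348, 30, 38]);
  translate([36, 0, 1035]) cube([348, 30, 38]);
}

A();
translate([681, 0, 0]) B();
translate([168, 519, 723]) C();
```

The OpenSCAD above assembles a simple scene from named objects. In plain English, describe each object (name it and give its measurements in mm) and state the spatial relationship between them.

A is a table with a 621×601 mm rectangular top, 41 mm thick, top surface at z = 723 mm, supported by four 54×54 mm square legs, each inset 40 mm from the nearest pair of top edges, running from the floor.

B is a spool: two coaxial disc flanges of radius 124 mm and thickness 10 mm, joined by a core cylinder of radius 28 mm and height 198 mm. The lower flange rests on z = 0 and the three cylinders share a vertical axis.

C is a straight ladder. Two 36×30 mm vertical rails, 1271 mm tall, stand 420 mm apart (outside-to-outside) with their front faces coplanar on the −y side. 4 rungs, each 30 mm deep and 38 mm tall, span between the inner faces of the rails, front faces flush with the rails. The lowest rung's underside is at z = 261 mm and rungs are spaced 258 mm apart (underside to underside).

The spool is on the floor beside the table on its +x side. The ladder is on top of the table.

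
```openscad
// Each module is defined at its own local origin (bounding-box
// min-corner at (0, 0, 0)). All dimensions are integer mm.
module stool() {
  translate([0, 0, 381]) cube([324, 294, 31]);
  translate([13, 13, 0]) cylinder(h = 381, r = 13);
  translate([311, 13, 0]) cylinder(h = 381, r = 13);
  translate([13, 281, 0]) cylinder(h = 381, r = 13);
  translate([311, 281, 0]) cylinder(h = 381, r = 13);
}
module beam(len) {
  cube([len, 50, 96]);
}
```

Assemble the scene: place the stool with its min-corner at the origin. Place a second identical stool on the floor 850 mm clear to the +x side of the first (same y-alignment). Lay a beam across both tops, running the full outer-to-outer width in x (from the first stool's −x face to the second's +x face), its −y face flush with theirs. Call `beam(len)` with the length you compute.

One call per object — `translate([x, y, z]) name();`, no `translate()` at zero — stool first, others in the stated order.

stool();
translate([1174, 0, 0]) stool();
translate([0, 0, 412]) beam(1498);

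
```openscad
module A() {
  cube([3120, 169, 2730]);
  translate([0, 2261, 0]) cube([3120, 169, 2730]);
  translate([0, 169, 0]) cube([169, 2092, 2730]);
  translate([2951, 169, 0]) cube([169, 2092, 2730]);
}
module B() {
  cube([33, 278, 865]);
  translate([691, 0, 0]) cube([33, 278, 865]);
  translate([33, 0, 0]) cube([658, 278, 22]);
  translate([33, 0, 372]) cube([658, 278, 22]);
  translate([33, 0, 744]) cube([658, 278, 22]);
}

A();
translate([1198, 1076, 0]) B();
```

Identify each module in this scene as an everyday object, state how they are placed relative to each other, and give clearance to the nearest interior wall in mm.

Clearances: x = 1029, y = 907; minimum 907 mm.

A is a house frame. B is a bookshelf. The bookshelf sits inside the house frame, centred. The clearance to the nearest interior wall is 907 mm.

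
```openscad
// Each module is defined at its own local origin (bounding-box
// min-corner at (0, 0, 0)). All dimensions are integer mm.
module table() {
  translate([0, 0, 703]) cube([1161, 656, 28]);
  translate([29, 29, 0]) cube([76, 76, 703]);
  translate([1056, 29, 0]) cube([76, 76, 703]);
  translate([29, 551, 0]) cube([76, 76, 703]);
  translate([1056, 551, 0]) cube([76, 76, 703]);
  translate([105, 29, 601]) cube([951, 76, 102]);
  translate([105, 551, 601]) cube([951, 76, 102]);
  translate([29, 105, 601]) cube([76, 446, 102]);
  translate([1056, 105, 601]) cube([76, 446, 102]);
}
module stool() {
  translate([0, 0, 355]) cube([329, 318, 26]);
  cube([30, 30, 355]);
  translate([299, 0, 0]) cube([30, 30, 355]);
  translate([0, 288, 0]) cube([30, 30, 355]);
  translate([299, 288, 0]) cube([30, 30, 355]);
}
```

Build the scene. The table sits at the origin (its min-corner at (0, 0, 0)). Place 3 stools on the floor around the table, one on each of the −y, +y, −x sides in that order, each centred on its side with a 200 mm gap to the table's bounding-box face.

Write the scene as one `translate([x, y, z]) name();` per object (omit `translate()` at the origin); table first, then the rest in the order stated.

table();
translate([416, -518, 0]) stool();
translate([416, 856, 0]) stool();
translate([-529, 169, 0]) stool();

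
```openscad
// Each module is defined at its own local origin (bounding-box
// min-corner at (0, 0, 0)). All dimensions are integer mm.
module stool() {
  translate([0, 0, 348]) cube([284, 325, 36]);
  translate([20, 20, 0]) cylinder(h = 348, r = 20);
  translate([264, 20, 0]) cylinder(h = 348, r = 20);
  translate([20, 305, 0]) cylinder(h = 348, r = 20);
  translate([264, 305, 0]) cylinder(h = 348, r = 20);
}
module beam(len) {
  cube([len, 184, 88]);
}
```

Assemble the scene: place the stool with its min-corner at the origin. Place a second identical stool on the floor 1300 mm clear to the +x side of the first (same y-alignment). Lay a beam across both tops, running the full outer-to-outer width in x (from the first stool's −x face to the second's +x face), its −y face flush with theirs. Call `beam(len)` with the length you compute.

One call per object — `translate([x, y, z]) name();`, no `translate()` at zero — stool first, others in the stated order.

stool();
translate([1584, 0, 0]) stool();
translate([0, 0, 384]) beam(1868);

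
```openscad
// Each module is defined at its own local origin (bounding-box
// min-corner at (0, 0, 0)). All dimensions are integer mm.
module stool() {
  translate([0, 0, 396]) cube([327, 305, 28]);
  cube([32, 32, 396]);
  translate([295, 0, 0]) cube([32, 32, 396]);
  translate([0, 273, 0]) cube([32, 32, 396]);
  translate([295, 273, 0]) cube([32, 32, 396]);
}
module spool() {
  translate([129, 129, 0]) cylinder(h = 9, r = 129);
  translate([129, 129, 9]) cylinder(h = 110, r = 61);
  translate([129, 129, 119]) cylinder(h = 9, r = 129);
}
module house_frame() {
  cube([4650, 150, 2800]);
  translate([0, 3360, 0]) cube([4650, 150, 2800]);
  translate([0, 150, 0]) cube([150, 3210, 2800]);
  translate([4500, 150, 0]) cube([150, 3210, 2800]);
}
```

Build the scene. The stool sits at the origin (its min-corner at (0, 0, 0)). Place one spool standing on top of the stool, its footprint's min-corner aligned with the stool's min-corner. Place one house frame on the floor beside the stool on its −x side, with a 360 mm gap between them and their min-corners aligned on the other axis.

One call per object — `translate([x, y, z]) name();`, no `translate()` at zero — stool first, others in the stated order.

stool();
translate([0, 0, 424]) spool();
translate([-5010, 0, 0]) house_frame();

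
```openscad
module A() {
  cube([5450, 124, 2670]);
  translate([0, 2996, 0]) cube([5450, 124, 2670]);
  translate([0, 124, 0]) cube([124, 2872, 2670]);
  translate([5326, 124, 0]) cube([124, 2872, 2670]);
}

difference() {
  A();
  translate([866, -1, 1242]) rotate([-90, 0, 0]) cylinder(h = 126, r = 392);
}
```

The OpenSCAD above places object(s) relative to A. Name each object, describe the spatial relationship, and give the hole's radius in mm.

A is a house frame. The house frame has a circular hole through its front wall. The hole's radius is 392 mm.

The subtracted cylinder has r = 392 mm.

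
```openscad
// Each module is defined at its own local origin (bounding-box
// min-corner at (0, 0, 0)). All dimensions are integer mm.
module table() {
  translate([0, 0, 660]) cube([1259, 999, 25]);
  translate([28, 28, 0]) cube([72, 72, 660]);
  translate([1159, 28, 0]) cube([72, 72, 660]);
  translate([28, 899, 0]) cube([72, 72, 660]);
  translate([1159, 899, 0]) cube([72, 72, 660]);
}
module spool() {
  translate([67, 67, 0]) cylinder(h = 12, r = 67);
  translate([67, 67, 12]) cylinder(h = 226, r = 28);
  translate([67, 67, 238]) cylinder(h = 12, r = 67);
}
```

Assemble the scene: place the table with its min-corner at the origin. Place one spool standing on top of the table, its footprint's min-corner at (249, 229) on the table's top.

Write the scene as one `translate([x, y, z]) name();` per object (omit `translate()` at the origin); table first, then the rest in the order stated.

table();
translate([249, 229, 685]) spool();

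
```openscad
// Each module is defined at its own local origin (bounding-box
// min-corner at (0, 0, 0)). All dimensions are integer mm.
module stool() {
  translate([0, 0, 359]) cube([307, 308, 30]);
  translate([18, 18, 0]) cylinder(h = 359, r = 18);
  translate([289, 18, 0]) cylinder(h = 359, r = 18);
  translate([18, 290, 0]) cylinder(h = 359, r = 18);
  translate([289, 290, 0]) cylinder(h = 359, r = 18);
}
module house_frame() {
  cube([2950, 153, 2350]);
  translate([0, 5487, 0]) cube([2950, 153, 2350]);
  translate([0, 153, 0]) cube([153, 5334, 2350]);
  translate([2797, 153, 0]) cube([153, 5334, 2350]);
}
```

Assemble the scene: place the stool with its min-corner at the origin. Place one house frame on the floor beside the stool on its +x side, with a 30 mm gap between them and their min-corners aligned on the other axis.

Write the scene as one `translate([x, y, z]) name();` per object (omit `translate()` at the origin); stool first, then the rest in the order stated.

stool();
translate([337, 0, 0]) house_frame();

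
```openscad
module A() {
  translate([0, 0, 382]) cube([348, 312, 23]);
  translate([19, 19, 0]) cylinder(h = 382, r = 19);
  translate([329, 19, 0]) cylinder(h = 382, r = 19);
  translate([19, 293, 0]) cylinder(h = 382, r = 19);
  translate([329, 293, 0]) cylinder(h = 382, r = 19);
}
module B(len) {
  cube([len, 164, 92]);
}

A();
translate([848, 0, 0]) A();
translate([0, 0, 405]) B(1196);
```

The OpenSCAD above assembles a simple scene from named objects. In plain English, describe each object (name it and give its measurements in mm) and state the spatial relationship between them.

A is a four-legged stool. The seat is a 348×312×23 mm slab whose top surface is at z = 405 mm; four round legs, each 38 mm in diameter, run from the floor (z = 0) to the underside of the seat, each leg's axis is inset half a diameter from the nearest pair of seat edges (so the leg's bounding box is flush with the corner).

B is a rectangular beam 1196 mm long (x), 164 mm deep (y), 92 mm thick (z).

The beam spans the tops of two stools placed 500 mm apart, resting at z = 405 mm.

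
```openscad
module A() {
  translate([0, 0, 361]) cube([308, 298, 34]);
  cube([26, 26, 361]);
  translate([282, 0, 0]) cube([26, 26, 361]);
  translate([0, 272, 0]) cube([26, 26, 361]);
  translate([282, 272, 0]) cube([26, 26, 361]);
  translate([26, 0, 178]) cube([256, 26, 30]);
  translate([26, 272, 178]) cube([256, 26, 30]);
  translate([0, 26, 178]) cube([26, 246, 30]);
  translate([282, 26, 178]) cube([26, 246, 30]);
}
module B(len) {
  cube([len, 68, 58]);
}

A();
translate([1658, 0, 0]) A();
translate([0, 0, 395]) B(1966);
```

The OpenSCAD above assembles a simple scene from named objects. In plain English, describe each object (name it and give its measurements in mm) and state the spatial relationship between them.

A is a four-legged stool. The seat is a 308×298×34 mm slab whose top surface is at z = 395 mm; four square legs, each 26×26 mm in cross-section, run from the floor (z = 0) to the underside of the seat, each flush with a corner of the seat. Four stretchers, 26 mm wide and 30 mm tall, connect adjacent legs with their undersides at z = 178 mm, each running between the inner faces of the legs it joins and aligned with the legs' outer faces on the other axis.

B is a rectangular beam 1966 mm long (x), 68 mm deep (y), 58 mm thick (z).

The beam spans the tops of two stools placed 1350 mm apart, resting at z = 395 mm.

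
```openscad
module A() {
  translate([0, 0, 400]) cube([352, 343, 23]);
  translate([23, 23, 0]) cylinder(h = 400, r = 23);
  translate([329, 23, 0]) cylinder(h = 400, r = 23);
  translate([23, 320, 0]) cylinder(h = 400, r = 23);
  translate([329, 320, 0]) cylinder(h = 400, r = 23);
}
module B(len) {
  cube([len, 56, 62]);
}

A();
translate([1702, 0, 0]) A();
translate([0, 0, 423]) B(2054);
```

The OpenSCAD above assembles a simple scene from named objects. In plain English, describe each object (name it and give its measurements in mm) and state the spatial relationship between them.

A is a four-legged stool. The seat is 352×343 mm, 23 mm thick, top at z = 423 mm. It stands on four round legs, each 46 mm in diameter, from z = 0 to the seat underside, each leg's axis is inset half a diameter from the nearest pair of seat edges (so the leg's bounding box is flush with the corner).

B is a rectangular beam 2054 mm long (x), 56 mm deep (y), 62 mm thick (z).

The beam spans the tops of two stools placed 1350 mm apart, resting at z = 423 mm.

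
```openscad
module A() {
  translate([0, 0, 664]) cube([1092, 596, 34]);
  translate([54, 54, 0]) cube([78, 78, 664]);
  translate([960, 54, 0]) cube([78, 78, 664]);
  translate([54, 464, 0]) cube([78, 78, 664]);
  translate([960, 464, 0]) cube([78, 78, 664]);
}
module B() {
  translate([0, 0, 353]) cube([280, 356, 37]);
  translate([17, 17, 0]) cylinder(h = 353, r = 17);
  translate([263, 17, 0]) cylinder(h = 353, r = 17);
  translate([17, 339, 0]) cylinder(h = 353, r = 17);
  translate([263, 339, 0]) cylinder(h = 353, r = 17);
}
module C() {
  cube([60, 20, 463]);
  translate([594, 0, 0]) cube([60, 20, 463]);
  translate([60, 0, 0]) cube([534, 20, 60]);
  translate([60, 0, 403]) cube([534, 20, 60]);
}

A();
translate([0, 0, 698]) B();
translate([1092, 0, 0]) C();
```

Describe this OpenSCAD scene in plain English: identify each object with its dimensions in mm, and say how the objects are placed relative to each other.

A is a table with a 1092×596 mm rectangular top, 34 mm thick, top surface at z = 698 mm, supported by four 78×78 mm square legs, each inset 54 mm from the nearest pair of top edges, running from the floor.

B is a four-legged stool. The seat is a 280×356×37 mm slab whose top surface is at z = 390 mm; four round legs, each 34 mm in diameter, run from the floor (z = 0) to the underside of the seat, each leg's axis is inset half a diameter from the nearest pair of seat edges (so the leg's bounding box is flush with the corner).

C is a picture frame with a 534×343 mm rectangular opening (x by z) and a uniform 60 mm border on every side. Frame depth is 20 mm along y. It is built from two vertical stiles running the full outside height and two horizontal rails spanning the gap between the stiles.

The stool is on top of the table. The picture frame is against the table's +x side, with their −y faces flush.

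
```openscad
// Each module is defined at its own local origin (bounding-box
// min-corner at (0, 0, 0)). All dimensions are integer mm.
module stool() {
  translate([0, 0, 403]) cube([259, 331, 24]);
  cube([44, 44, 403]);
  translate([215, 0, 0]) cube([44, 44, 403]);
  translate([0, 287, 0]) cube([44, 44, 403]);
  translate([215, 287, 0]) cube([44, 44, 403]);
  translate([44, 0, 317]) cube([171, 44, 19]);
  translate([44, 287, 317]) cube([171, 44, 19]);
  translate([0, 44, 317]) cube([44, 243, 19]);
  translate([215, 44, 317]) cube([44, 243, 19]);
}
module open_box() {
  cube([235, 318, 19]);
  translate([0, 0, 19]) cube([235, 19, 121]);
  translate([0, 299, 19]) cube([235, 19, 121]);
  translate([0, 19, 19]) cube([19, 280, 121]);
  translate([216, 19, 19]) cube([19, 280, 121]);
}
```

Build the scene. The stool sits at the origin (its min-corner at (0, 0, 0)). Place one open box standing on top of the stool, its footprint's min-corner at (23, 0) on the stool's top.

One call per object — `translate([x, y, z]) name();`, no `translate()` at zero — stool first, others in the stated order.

stool();
translate([23, 0, 427]) open_box();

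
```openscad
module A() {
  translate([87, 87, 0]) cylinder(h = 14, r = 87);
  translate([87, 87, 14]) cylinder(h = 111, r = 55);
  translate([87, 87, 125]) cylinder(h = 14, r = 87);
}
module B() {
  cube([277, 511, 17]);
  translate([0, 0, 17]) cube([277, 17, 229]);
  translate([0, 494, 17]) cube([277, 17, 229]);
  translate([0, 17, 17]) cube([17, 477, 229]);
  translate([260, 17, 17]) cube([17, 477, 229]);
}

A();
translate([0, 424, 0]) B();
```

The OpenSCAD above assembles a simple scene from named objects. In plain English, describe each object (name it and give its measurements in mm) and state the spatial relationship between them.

A is a spool: two coaxial disc flanges of radius 87 mm and thickness 14 mm, joined by a core cylinder of radius 55 mm and height 111 mm. The lower flange rests on z = 0 and the three cylinders share a vertical axis.

B is an open storage box with external size 277×511×246 mm and wall thickness 17 mm (the base is also 17 mm thick). The base covers the whole footprint; the four walls stand on the base, with the y-facing walls full-width and the x-facing walls fitting between their inner faces.

The open box is on the floor beside the spool on its +y side.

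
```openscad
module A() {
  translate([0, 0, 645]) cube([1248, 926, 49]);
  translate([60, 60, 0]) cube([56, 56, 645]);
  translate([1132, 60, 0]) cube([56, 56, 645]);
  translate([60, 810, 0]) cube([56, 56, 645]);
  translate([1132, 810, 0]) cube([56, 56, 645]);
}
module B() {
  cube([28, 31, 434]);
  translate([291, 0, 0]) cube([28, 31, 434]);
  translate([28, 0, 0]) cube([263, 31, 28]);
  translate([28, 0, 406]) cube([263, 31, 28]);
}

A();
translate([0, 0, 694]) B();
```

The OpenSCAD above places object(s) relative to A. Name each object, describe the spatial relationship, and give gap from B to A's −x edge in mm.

The picture frame's min-x is at 0; the table's min-x is 0; gap = 0 mm.

A is a table. B is a picture frame. The picture frame is on top of the table. The gap from the picture frame to the table's −x edge is 0 mm.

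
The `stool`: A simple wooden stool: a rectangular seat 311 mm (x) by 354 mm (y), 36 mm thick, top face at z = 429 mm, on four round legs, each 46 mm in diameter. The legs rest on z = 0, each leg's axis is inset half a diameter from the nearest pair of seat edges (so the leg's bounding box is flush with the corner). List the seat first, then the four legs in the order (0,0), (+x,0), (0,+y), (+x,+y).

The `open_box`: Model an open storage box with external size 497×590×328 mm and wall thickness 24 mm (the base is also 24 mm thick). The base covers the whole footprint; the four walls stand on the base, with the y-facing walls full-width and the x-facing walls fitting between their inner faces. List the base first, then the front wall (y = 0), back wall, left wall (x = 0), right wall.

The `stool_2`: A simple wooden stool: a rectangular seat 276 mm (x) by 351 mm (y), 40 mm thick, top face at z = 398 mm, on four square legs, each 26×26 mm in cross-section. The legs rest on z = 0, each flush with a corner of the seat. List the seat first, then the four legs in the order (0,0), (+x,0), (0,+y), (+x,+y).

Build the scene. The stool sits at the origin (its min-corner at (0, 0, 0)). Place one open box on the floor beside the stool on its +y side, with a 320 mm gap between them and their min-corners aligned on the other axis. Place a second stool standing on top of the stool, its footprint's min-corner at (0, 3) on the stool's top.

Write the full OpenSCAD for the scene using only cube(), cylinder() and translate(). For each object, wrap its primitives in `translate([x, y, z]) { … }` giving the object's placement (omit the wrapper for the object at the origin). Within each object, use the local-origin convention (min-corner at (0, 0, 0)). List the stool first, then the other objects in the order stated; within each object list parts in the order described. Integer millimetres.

translate([0, 0, 393]) cube([311, 354, 36]);
translate([23, 23, 0]) cylinder(h = 393, r = 23);
translate([288, 23, 0]) cylinder(h = 393, r = 23);
translate([23, 331, 0]) cylinder(h = 393, r = 23);
translate([288, 331, 0]) cylinder(h = 393, r = 23);
translate([0, 674, 0]) {
  cube([497, 590, 24]);
  translate([0, 0, 24]) cube([497, 24, 304]);
  translate([0, 566, 24]) cube([497, 24, 304]);
  translate([0, 24, 24]) cube([24, 542, 304]);
  translate([473, 24, 24]) cube([24, 542, 304]);
}
translate([0, 3, 429]) {
  translate([0, 0, 358]) cube([276, 351, 40]);
  cube([26, 26, 358]);
  translate([250, 0, 0]) cube([26, 26, 358]);
  translate([0, 325, 0]) cube([26, 26, 358]);
  translate([250, 325, 0]) cube([26, 26, 358]);
}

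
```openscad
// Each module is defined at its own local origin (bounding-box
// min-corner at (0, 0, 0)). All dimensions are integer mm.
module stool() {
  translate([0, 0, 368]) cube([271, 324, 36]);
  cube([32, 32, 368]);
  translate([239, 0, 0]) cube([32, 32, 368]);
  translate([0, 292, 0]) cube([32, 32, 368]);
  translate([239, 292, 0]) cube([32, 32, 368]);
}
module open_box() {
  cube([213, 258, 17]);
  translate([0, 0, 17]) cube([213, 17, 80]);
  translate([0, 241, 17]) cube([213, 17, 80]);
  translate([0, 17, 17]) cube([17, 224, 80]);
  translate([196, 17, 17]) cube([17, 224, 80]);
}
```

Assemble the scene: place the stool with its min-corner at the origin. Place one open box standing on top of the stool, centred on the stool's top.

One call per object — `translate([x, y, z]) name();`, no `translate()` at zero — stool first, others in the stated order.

stool();
translate([29, 33, 404]) open_box();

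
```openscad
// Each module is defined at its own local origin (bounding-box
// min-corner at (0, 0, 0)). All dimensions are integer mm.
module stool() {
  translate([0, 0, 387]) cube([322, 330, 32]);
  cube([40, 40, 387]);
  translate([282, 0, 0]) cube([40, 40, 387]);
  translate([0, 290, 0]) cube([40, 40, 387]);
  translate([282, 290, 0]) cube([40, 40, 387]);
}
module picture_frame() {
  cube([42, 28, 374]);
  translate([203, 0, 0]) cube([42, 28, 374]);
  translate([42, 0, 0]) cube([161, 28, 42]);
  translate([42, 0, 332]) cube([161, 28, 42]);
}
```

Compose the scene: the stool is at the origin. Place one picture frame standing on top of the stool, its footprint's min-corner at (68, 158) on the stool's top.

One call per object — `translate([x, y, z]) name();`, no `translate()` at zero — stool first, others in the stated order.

stool();
translate([68, 158, 419]) picture_frame();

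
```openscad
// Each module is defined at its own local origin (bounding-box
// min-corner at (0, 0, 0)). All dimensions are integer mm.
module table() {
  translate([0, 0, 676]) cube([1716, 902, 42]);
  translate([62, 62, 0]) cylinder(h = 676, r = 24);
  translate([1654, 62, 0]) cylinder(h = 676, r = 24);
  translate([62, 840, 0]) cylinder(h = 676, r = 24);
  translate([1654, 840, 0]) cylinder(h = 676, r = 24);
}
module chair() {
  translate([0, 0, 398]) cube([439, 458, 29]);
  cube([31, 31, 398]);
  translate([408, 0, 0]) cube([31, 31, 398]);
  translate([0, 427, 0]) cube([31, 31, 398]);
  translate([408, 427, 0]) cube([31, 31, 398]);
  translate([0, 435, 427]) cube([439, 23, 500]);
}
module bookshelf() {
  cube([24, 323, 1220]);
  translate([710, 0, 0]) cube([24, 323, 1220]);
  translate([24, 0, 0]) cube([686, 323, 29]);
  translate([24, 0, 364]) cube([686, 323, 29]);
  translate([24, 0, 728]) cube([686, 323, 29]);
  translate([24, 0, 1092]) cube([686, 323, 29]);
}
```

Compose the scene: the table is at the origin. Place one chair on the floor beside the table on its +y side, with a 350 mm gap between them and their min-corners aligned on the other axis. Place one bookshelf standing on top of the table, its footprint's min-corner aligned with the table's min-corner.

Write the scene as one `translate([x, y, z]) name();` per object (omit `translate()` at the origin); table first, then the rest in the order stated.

table();
translate([0, 1252, 0]) chair();
translate([0, 0, 718]) bookshelf();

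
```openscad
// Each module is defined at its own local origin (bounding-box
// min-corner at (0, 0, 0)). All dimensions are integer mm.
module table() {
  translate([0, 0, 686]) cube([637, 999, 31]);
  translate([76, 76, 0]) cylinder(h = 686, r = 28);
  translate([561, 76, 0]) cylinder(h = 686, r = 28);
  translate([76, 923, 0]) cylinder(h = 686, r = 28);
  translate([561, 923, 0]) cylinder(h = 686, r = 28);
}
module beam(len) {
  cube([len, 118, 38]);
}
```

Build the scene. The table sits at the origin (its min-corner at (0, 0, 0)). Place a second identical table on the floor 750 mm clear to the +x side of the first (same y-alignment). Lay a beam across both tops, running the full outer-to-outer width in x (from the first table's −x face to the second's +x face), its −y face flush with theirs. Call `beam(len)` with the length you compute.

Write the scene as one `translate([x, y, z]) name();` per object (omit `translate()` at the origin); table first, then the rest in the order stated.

table();
translate([1387, 0, 0]) table();
translate([0, 0, 717]) beam(2024);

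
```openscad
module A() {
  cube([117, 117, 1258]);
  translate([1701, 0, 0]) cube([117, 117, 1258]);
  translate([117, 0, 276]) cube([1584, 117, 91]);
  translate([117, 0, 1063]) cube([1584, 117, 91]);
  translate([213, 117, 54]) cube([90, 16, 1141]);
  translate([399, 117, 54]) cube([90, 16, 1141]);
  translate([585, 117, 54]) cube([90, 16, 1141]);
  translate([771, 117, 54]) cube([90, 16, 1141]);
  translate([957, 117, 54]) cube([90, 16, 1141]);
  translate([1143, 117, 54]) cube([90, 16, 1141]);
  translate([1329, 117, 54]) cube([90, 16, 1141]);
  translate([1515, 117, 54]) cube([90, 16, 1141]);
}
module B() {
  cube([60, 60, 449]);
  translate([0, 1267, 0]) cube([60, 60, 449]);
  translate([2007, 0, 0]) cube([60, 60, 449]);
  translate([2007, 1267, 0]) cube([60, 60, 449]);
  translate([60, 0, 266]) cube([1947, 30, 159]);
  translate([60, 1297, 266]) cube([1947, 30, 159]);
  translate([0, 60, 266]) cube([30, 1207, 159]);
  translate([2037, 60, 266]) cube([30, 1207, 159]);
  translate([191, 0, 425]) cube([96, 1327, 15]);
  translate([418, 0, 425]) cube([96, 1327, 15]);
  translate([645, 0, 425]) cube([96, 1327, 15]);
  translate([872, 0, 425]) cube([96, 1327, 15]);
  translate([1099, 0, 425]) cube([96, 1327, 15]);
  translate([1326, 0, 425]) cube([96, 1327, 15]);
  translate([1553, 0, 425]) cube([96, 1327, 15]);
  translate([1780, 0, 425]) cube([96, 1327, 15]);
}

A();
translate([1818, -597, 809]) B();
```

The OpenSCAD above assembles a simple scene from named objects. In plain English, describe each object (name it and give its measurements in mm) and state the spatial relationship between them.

A is a fence section. Two 117×117 mm posts, 1258 mm tall, stand on the floor with a clear span of 1584 mm between their inner faces. Two horizontal rails of 117×91 mm section span the gap between the posts with their undersides at z = 276 mm and z = 1063 mm, flush with the posts' −y face. 8 pickets, each 90 mm wide, 16 mm thick and 1141 mm tall, are fixed to the +y face of the rails with their bottoms at z = 54 mm, evenly spaced across the span with equal gaps (rounded down to the nearest mm) at the −x end and between each pair — any rounding remainder accumulates at the +x end.

B is a bed frame 2067 mm long (x) by 1327 mm wide (y). Four 60×60 mm corner posts, 449 mm tall, at the corners of the footprint. Four rails of 30 mm thickness and 159 mm height run between adjacent posts with their undersides at z = 266 mm, their outer faces flush with the outside of the frame (the two x-running rails run between the posts' inner faces; the two y-running rails run between the posts' inner faces). 8 slats, each 96 mm wide (x) and 15 mm thick, lie across the top of the two x-running rails, running the full 1327 mm width of the frame in y; the slats are evenly spaced along x between the inner faces of the end posts with equal gaps (rounded down to the nearest mm) at the −x end and between each pair — any rounding remainder accumulates at the +x end.

The bed frame is beside the fence section with their tops flush at z = 1258.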